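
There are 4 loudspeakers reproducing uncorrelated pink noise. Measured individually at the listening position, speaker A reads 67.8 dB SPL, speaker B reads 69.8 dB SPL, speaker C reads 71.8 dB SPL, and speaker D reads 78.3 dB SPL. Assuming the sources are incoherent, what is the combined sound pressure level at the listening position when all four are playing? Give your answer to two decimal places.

79.93 dB SPL

Add the sources as powers (linear), then convert back to dB:
L_total = 10·log₁₀(10^(67.8/10) + 10^(69.8/10) + 10^(71.8/10) + 10^(78.3/10)) = 10·log₁₀(98320000) = 79.93 dB SPL.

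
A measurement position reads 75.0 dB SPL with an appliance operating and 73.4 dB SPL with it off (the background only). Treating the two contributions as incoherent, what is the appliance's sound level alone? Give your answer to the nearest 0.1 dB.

Subtract intensities: L_src = 10·log₁₀(10^(L_total/10) − 10^(L_bg/10)).
L_src = 10·log₁₀(10^(75.0/10) − 10^(73.4/10)) = 10·log₁₀(9745000) = 69.9 dB SPL.

69.9 dB SPL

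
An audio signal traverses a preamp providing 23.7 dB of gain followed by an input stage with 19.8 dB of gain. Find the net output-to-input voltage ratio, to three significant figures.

150

Net gain = 23.7 + 19.8 = 43.5 dB.
Voltage ratio = 10^(43.5/20) = 150.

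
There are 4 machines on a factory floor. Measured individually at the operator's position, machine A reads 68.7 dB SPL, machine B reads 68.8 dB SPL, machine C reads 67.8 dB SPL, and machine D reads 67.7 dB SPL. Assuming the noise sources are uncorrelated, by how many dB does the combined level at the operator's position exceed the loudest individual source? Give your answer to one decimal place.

5.5 dB

Add the sources as powers (linear), then convert back to dB:
L_total = 10·log₁₀(10^(68.7/10) + 10^(68.8/10) + 10^(67.8/10) + 10^(67.7/10)) = 74.30 dB SPL.
Excess over the loudest (68.8 dB): 74.30 − 68.8 = 5.5 dB.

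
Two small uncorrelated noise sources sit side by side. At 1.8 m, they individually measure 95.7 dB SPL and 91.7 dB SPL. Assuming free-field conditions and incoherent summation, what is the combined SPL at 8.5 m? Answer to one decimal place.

83.7 dB SPL

Combined at 1.8 m: 10·log₁₀(10^(95.7/10)+10^(91.7/10)) = 97.16 dB SPL.
Then apply −20·log₁₀(8.5/1.8) = -13.48 dB → 83.7 dB SPL.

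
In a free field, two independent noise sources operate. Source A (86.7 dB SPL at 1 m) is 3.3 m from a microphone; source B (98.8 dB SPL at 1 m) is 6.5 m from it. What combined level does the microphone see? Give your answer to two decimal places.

At the listener: L_A = 86.7 − 20·log₁₀(3.3) = 76.330 dB; L_B = 98.8 − 20·log₁₀(6.5) = 82.542 dB.
Combined: 10·log₁₀(10^(76.330/10)+10^(82.542/10)) = 83.47 dB SPL.

83.47 dB SPL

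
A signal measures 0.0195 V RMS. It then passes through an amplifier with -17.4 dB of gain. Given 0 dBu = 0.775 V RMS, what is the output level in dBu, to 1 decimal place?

-49.4 dBu

Input level: 20·log₁₀(0.0195/0.775) = -31.99 dBu.
Output: -31.99 − 17.4 = -49.4 dBu.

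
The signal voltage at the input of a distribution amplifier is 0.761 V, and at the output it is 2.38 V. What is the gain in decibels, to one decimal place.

9.9 dB

For a voltage ratio, dB = 20·log₁₀(V₂/V₁).
20·log₁₀(2.38/0.761) = 20·log₁₀(3.127) = 9.9 dB.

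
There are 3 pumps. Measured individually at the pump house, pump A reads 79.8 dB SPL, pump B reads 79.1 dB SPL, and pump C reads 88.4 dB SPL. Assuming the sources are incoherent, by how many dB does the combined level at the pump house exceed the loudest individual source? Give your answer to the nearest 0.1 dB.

Uncorrelated sources add in intensity (power), not in dB.
L_total = 10·log₁₀(10^(79.8/10) + 10^(79.1/10) + 10^(88.4/10)) = 89.39 dB SPL.
Excess over the loudest (88.4 dB): 89.39 − 88.4 = 1.0 dB.

1.0 dB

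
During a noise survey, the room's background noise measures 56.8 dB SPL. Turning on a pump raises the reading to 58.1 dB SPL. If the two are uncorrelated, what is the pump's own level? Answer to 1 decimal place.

Remove the background by subtracting linear intensities:
L_src = 10·log₁₀(10^(58.1/10) − 10^(56.8/10)) = 10·log₁₀(167000) = 52.2 dB SPL.

52.2 dB SPL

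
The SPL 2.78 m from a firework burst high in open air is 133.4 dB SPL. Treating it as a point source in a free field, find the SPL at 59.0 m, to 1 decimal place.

For a point source in a free field, ΔL = −20·log₁₀(d₂/d₁).
ΔL = −20·log₁₀(59.0/2.78) = -26.54 dB, so L₂ = 133.4 + (-26.54) = 106.9 dB SPL.

106.9 dB SPL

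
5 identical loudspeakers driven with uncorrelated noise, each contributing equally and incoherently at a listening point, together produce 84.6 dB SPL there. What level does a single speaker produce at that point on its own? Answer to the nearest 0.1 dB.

77.6 dB SPL

5 equal incoherent sources add 10·log₁₀(5) = 6.99 dB over one source.
L_one = 84.6 − 6.99 = 77.6 dB SPL.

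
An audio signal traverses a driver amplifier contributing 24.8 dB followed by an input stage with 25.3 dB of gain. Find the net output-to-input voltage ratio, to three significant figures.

320

Net gain = 24.8 + 25.3 = 50.1 dB.
Voltage ratio = 10^(50.1/20) = 320.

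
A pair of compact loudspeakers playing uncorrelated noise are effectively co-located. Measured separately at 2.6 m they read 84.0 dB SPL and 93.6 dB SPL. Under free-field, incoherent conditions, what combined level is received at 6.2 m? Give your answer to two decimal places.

86.50 dB SPL

Combined at 2.6 m: 10·log₁₀(10^(84.0/10)+10^(93.6/10)) = 94.052 dB SPL.
Then apply −20·log₁₀(6.2/2.6) = -7.548 dB → 86.50 dB SPL.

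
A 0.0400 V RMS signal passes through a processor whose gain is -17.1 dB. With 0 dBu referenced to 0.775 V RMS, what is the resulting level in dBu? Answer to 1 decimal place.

Input level: 20·log₁₀(0.0400/0.775) = -25.74 dBu.
Output: -25.74 − 17.1 = -42.8 dBu.

-42.8 dBu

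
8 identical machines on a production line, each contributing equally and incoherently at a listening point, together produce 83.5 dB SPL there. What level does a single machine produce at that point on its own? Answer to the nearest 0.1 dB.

8 equal incoherent sources add 10·log₁₀(8) = 9.03 dB over one source.
L_one = 83.5 − 9.03 = 74.5 dB SPL.

74.5 dB SPL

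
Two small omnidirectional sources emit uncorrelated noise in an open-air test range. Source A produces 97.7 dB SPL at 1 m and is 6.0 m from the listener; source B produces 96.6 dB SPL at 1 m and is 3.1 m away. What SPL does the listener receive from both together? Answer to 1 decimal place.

88.1 dB SPL

At the listener: L_A = 97.7 − 20·log₁₀(6.0) = 82.14 dB; L_B = 96.6 − 20·log₁₀(3.1) = 86.77 dB.
Combined: 10·log₁₀(10^(82.14/10)+10^(86.77/10)) = 88.1 dB SPL.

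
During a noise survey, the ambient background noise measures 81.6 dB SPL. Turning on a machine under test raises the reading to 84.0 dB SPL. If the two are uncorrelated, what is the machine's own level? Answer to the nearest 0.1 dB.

80.3 dB SPL

Remove the background by subtracting linear intensities:
L_src = 10·log₁₀(10^(84.0/10) − 10^(81.6/10)) = 10·log₁₀(106600000) = 80.3 dB SPL.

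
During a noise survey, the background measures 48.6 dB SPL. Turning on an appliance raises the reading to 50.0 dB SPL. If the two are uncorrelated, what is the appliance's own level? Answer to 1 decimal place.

44.4 dB SPL

Background correction is a power subtraction:
L_src = 10·log₁₀(10^(50.0/10) − 10^(48.6/10)) = 10·log₁₀(27560) = 44.4 dB SPL.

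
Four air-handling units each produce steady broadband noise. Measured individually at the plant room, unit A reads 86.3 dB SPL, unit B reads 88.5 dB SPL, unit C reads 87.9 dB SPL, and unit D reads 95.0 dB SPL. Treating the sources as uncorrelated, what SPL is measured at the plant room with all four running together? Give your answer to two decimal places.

96.91 dB SPL

Incoherent sources sum as intensities:
L_total = 10·log₁₀(10^(86.3/10) + 10^(88.5/10) + 10^(87.9/10) + 10^(95.0/10)) = 10·log₁₀(4913000000) = 96.91 dB SPL.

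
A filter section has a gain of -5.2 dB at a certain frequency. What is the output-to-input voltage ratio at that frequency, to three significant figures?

Voltage ratio = 10^(dB/20).
10^(-5.2/20) = 10^(-0.2600) = 0.550.

0.550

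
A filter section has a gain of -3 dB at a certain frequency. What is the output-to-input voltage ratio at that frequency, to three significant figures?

Voltage ratio = 10^(dB/20).
10^(-3/20) = 10^(-0.1500) = 0.708.

0.708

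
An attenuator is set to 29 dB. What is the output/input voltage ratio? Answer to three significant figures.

Voltage ratio = 10^(dB/20).
10^(-29/20) = 10^(-1.450) = 0.0355.

0.0355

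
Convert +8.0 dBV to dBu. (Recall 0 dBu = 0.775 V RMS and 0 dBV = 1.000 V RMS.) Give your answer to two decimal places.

+10.21 dBu

The offset between the scales is 20·log₁₀(0.775/1.000) = −2.214 dB.
So dBu = +8.0 + 2.214 = +10.21 dBu.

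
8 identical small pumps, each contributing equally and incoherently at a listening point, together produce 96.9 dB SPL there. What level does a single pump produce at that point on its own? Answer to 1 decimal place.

87.9 dB SPL

8 equal incoherent sources add 10·log₁₀(8) = 9.03 dB over one source.
L_one = 96.9 − 9.03 = 87.9 dB SPL.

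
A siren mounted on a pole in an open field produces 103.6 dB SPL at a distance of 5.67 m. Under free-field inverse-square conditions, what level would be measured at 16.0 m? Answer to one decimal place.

Inverse-square spreading gives ΔL = −20·log₁₀(d₂/d₁).
ΔL = −20·log₁₀(16.0/5.67) = -9.01 dB, so L₂ = 103.6 + (-9.01) = 94.6 dB SPL.

94.6 dB SPL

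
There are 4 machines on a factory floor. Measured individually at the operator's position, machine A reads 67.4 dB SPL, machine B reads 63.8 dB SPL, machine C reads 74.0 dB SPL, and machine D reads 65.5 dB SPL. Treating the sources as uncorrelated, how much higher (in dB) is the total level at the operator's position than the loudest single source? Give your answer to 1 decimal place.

Incoherent sources sum as intensities:
L_total = 10·log₁₀(10^(67.4/10) + 10^(63.8/10) + 10^(74.0/10) + 10^(65.5/10)) = 75.63 dB SPL.
Excess over the loudest (74.0 dB): 75.63 − 74.0 = 1.6 dB.

1.6 dB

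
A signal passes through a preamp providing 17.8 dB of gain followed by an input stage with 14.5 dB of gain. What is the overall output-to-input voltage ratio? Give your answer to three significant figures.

41.2

Net gain = 17.8 + 14.5 = 32.3 dB.
Voltage ratio = 10^(32.3/20) = 41.2.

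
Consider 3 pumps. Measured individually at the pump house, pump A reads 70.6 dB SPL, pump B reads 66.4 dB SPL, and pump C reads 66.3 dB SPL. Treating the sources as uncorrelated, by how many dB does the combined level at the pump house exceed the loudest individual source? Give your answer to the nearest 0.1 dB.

Add the sources as powers (linear), then convert back to dB:
L_total = 10·log₁₀(10^(70.6/10) + 10^(66.4/10) + 10^(66.3/10)) = 73.03 dB SPL.
Excess over the loudest (70.6 dB): 73.03 − 70.6 = 2.4 dB.

2.4 dB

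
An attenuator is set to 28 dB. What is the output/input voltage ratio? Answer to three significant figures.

0.0398

Voltage ratio = 10^(dB/20).
10^(-28/20) = 10^(-1.400) = 0.0398.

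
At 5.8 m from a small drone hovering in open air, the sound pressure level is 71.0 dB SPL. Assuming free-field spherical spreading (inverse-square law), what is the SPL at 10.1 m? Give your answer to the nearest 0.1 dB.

Free-field point source: level drops by 20·log₁₀ of the distance ratio.
ΔL = −20·log₁₀(10.1/5.8) = -4.82 dB, so L₂ = 71.0 + (-4.82) = 66.2 dB SPL.

66.2 dB SPL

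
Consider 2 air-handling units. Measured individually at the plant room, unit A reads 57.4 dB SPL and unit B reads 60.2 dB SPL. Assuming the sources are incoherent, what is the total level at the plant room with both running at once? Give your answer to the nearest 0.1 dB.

62.0 dB SPL

Add the sources as powers (linear), then convert back to dB:
L_total = 10·log₁₀(10^(57.4/10) + 10^(60.2/10)) = 10·log₁₀(1597000) = 62.0 dB SPL.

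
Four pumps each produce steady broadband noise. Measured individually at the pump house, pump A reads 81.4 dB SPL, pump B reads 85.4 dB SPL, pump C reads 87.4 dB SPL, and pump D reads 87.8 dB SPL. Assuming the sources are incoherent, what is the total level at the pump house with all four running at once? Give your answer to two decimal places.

Incoherent sources sum as intensities:
L_total = 10·log₁₀(10^(81.4/10) + 10^(85.4/10) + 10^(87.4/10) + 10^(87.8/10)) = 10·log₁₀(1637000000) = 92.14 dB SPL.

92.14 dB SPL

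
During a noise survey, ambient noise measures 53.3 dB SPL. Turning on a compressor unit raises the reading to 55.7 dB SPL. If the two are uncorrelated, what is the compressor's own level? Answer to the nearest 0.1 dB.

Subtract intensities: L_src = 10·log₁₀(10^(L_total/10) − 10^(L_bg/10)).
L_src = 10·log₁₀(10^(55.7/10) − 10^(53.3/10)) = 10·log₁₀(157700) = 52.0 dB SPL.

52.0 dB SPL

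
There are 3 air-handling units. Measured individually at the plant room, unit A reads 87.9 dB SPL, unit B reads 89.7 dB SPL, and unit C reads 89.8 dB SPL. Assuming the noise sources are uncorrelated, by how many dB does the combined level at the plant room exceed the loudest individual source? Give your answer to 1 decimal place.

4.2 dB

Add the sources as powers (linear), then convert back to dB:
L_total = 10·log₁₀(10^(87.9/10) + 10^(89.7/10) + 10^(89.8/10)) = 93.99 dB SPL.
Excess over the loudest (89.8 dB): 93.99 − 89.8 = 4.2 dB.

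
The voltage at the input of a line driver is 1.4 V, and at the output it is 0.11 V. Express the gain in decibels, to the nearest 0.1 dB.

-22.1 dB

For a voltage ratio, dB = 20·log₁₀(V₂/V₁).
20·log₁₀(0.11/1.4) = 20·log₁₀(0.07857) = -22.1 dB.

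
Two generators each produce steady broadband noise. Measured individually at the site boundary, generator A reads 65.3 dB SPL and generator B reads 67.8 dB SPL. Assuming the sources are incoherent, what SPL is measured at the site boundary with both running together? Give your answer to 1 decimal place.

69.7 dB SPL

Add the sources as powers (linear), then convert back to dB:
L_total = 10·log₁₀(10^(65.3/10) + 10^(67.8/10)) = 10·log₁₀(9414000) = 69.7 dB SPL.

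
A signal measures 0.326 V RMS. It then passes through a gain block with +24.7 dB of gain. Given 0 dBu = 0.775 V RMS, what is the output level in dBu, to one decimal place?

+17.2 dBu

Input level: 20·log₁₀(0.326/0.775) = -7.52 dBu.
Output: -7.52 + 24.7 = +17.2 dBu.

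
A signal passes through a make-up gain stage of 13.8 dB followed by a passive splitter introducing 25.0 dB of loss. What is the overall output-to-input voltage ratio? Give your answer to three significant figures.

Net gain = 13.8 + (−25.0) = -11.2 dB.
Voltage ratio = 10^(-11.2/20) = 0.275.

0.275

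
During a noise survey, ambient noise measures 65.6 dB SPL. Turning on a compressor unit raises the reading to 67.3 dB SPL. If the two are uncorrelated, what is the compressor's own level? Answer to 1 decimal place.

62.4 dB SPL

Remove the background by subtracting linear intensities:
L_src = 10·log₁₀(10^(67.3/10) − 10^(65.6/10)) = 10·log₁₀(1740000) = 62.4 dB SPL.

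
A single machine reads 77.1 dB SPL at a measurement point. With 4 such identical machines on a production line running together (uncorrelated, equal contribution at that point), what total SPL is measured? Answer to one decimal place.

83.1 dB SPL

4 equal incoherent sources raise the level by 10·log₁₀(4) = 6.02 dB.
L_total = 77.1 + 6.02 = 83.1 dB SPL.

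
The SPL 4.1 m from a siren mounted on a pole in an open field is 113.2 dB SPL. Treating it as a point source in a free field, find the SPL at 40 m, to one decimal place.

93.4 dB SPL

Free-field point source: level drops by 20·log₁₀ of the distance ratio.
ΔL = −20·log₁₀(40/4.1) = -19.79 dB, so L₂ = 113.2 + (-19.79) = 93.4 dB SPL.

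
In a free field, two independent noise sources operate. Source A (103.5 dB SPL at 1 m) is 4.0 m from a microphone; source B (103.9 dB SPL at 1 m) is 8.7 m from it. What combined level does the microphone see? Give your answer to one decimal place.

92.4 dB SPL

At the listener: L_A = 103.5 − 20·log₁₀(4.0) = 91.46 dB; L_B = 103.9 − 20·log₁₀(8.7) = 85.11 dB.
Combined: 10·log₁₀(10^(91.46/10)+10^(85.11/10)) = 92.4 dB SPL.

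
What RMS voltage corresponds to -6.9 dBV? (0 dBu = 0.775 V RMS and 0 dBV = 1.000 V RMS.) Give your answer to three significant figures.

V = 1.000 V × 10^(-6.9/20).
= 1.000 × 0.4519 = 0.452 V.

0.452 V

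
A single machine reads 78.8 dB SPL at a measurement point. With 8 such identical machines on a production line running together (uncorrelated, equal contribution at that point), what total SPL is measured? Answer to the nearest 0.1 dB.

8 equal incoherent sources raise the level by 10·log₁₀(8) = 9.03 dB.
L_total = 78.8 + 9.03 = 87.8 dB SPL.

87.8 dB SPL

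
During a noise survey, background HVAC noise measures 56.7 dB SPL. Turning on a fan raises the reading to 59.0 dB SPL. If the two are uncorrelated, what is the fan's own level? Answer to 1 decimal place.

55.1 dB SPL

Subtract intensities: L_src = 10·log₁₀(10^(L_total/10) − 10^(L_bg/10)).
L_src = 10·log₁₀(10^(59.0/10) − 10^(56.7/10)) = 10·log₁₀(326600) = 55.1 dB SPL.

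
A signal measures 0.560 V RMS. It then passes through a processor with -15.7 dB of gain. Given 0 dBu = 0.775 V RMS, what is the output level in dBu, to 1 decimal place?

Input level: 20·log₁₀(0.560/0.775) = -2.82 dBu.
Output: -2.82 − 15.7 = -18.5 dBu.

-18.5 dBu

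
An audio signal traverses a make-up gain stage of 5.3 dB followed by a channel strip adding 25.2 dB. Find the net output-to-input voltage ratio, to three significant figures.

33.5

Net gain = 5.3 + 25.2 = 30.5 dB.
Voltage ratio = 10^(30.5/20) = 33.5.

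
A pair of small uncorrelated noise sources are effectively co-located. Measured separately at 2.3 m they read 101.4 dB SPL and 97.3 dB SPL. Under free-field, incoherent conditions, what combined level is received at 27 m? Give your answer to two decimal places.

81.43 dB SPL

Combined at 2.3 m: 10·log₁₀(10^(101.4/10)+10^(97.3/10)) = 102.827 dB SPL.
Then apply −20·log₁₀(27/2.3) = -21.393 dB → 81.43 dB SPL.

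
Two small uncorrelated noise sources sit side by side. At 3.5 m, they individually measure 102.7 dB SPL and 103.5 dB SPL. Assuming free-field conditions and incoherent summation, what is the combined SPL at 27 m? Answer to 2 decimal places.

Combined at 3.5 m: 10·log₁₀(10^(102.7/10)+10^(103.5/10)) = 106.129 dB SPL.
Then apply −20·log₁₀(27/3.5) = -17.746 dB → 88.38 dB SPL.

88.38 dB SPL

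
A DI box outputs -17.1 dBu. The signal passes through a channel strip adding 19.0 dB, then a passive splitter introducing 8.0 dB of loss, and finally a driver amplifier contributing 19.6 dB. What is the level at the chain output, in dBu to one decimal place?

+13.5 dBu

Gain stages sum in dB:
-17.1 + 19.0 − 8.0 + 19.6 = +13.5 dBu.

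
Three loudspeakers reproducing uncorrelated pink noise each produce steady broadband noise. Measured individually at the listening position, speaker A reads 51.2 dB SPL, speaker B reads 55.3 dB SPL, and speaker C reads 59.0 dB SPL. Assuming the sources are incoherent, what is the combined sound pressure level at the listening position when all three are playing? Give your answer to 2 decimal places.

61.02 dB SPL

Incoherent sources sum as intensities:
L_total = 10·log₁₀(10^(51.2/10) + 10^(55.3/10) + 10^(59.0/10)) = 10·log₁₀(1265000) = 61.02 dB SPL.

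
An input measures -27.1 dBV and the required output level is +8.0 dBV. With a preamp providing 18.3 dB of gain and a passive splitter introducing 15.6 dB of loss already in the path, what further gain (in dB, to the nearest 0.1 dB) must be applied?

The required make-up gain is the shortfall in the dB sum.
G = +8.0 − (-27.1) − 18.3 + 15.6 = 32.4 dB.

32.4 dB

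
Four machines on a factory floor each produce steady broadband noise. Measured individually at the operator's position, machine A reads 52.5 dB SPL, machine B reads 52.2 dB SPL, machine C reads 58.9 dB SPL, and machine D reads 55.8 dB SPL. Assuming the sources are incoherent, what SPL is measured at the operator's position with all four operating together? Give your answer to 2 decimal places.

61.76 dB SPL

Uncorrelated sources add in intensity (power), not in dB.
L_total = 10·log₁₀(10^(52.5/10) + 10^(52.2/10) + 10^(58.9/10) + 10^(55.8/10)) = 10·log₁₀(1500000) = 61.76 dB SPL.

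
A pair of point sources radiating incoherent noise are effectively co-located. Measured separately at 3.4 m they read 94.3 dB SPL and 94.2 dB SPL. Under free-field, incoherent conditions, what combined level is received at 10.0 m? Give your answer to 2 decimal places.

87.89 dB SPL

Combined at 3.4 m: 10·log₁₀(10^(94.3/10)+10^(94.2/10)) = 97.261 dB SPL.
Then apply −20·log₁₀(10.0/3.4) = -9.370 dB → 87.89 dB SPL.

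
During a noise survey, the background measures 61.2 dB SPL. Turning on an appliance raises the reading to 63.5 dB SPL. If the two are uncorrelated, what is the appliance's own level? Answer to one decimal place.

59.6 dB SPL

Background correction is a power subtraction:
L_src = 10·log₁₀(10^(63.5/10) − 10^(61.2/10)) = 10·log₁₀(920500) = 59.6 dB SPL.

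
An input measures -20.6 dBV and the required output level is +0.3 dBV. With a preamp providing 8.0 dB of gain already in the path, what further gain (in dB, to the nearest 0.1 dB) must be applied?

12.9 dB

The required make-up gain is the shortfall in the dB sum.
G = +0.3 − (-20.6) − 8.0 = 12.9 dB.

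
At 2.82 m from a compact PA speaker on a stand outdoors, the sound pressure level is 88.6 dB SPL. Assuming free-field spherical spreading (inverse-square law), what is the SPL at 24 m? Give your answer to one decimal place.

70.0 dB SPL

Free-field point source: level drops by 20·log₁₀ of the distance ratio.
ΔL = −20·log₁₀(24/2.82) = -18.60 dB, so L₂ = 88.6 + (-18.60) = 70.0 dB SPL.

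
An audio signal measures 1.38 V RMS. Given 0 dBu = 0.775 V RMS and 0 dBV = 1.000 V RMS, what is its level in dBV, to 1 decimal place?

dBV = 20·log₁₀(V / 1.000 V).
20·log₁₀(1.38/1.000) = +2.8 dBV.

+2.8 dBV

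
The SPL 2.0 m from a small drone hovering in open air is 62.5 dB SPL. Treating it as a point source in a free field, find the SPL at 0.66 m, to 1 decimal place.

Inverse-square spreading gives ΔL = −20·log₁₀(d₂/d₁).
ΔL = −20·log₁₀(0.66/2.0) = 9.63 dB, so L₂ = 62.5 + (9.63) = 72.1 dB SPL.

72.1 dB SPL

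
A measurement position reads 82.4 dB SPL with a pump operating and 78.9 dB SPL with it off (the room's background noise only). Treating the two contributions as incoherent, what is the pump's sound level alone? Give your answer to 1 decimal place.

79.8 dB SPL

Remove the background by subtracting linear intensities:
L_src = 10·log₁₀(10^(82.4/10) − 10^(78.9/10)) = 10·log₁₀(96160000) = 79.8 dB SPL.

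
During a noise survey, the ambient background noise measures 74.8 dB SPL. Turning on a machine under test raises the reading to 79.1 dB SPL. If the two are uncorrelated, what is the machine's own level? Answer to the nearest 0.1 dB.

Background correction is a power subtraction:
L_src = 10·log₁₀(10^(79.1/10) − 10^(74.8/10)) = 10·log₁₀(51080000) = 77.1 dB SPL.

77.1 dB SPL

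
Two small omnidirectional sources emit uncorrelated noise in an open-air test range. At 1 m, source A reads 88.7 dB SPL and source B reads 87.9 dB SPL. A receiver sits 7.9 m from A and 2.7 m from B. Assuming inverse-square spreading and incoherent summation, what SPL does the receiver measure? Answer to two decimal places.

79.84 dB SPL

At the listener: L_A = 88.7 − 20·log₁₀(7.9) = 70.747 dB; L_B = 87.9 − 20·log₁₀(2.7) = 79.273 dB.
Combined: 10·log₁₀(10^(70.747/10)+10^(79.273/10)) = 79.84 dB SPL.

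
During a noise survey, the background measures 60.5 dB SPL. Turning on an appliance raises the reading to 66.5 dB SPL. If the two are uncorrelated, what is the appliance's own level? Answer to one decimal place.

65.2 dB SPL

Remove the background by subtracting linear intensities:
L_src = 10·log₁₀(10^(66.5/10) − 10^(60.5/10)) = 10·log₁₀(3345000) = 65.2 dB SPL.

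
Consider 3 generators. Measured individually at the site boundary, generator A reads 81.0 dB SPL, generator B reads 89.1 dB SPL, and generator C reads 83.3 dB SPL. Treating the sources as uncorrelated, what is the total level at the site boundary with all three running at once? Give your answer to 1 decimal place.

90.6 dB SPL

Uncorrelated sources add in intensity (power), not in dB.
L_total = 10·log₁₀(10^(81.0/10) + 10^(89.1/10) + 10^(83.3/10)) = 10·log₁₀(1153000000) = 90.6 dB SPL.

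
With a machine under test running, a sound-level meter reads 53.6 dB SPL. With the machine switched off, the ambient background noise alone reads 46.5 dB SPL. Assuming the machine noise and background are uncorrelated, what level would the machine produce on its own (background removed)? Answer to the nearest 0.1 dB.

Subtract intensities: L_src = 10·log₁₀(10^(L_total/10) − 10^(L_bg/10)).
L_src = 10·log₁₀(10^(53.6/10) − 10^(46.5/10)) = 10·log₁₀(184400) = 52.7 dB SPL.

52.7 dB SPL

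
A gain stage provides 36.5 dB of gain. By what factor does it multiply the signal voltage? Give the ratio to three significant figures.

Voltage ratio = 10^(dB/20).
10^(36.5/20) = 10^(1.825) = 66.8.

66.8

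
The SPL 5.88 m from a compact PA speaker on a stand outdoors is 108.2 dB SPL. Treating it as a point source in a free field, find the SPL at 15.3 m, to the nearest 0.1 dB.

For a point source in a free field, ΔL = −20·log₁₀(d₂/d₁).
ΔL = −20·log₁₀(15.3/5.88) = -8.31 dB, so L₂ = 108.2 + (-8.31) = 99.9 dB SPL.

99.9 dB SPL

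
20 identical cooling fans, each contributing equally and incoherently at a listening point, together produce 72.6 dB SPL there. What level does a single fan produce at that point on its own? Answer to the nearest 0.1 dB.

20 equal incoherent sources add 10·log₁₀(20) = 13.01 dB over one source.
L_one = 72.6 − 13.01 = 59.6 dB SPL.

59.6 dB SPL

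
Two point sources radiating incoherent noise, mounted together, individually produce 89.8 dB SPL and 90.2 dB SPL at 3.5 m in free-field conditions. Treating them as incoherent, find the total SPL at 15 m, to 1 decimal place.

80.4 dB SPL

Combined at 3.5 m: 10·log₁₀(10^(89.8/10)+10^(90.2/10)) = 93.01 dB SPL.
Then apply −20·log₁₀(15/3.5) = -12.64 dB → 80.4 dB SPL.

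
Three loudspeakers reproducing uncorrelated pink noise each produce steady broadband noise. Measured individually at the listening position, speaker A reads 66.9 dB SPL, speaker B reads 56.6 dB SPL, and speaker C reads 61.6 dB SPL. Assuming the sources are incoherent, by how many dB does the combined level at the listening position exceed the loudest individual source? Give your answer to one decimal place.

Uncorrelated sources add in intensity (power), not in dB.
L_total = 10·log₁₀(10^(66.9/10) + 10^(56.6/10) + 10^(61.6/10)) = 68.33 dB SPL.
Excess over the loudest (66.9 dB): 68.33 − 66.9 = 1.4 dB.

1.4 dB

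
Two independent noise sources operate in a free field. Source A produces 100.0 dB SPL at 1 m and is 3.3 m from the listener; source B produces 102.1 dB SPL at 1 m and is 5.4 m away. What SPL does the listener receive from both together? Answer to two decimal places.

At the listener: L_A = 100.0 − 20·log₁₀(3.3) = 89.630 dB; L_B = 102.1 − 20·log₁₀(5.4) = 87.452 dB.
Combined: 10·log₁₀(10^(89.630/10)+10^(87.452/10)) = 91.69 dB SPL.

91.69 dB SPL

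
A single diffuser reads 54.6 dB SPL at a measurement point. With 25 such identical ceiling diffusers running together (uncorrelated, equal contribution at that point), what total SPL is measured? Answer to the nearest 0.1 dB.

68.6 dB SPL

25 equal incoherent sources raise the level by 10·log₁₀(25) = 13.98 dB.
L_total = 54.6 + 13.98 = 68.6 dB SPL.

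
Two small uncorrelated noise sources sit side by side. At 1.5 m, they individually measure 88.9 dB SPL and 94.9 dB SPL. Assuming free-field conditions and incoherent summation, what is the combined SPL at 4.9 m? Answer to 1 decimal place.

85.6 dB SPL

Combined at 1.5 m: 10·log₁₀(10^(88.9/10)+10^(94.9/10)) = 95.87 dB SPL.
Then apply −20·log₁₀(4.9/1.5) = -10.28 dB → 85.6 dB SPL.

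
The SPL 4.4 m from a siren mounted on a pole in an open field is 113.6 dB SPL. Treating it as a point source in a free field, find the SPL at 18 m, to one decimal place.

101.4 dB SPL

Free-field point source: level drops by 20·log₁₀ of the distance ratio.
ΔL = −20·log₁₀(18/4.4) = -12.24 dB, so L₂ = 113.6 + (-12.24) = 101.4 dB SPL.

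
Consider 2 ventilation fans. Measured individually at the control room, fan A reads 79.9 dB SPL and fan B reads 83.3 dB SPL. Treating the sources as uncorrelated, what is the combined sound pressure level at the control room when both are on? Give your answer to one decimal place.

84.9 dB SPL

Add the sources as powers (linear), then convert back to dB:
L_total = 10·log₁₀(10^(79.9/10) + 10^(83.3/10)) = 10·log₁₀(311500000) = 84.9 dB SPL.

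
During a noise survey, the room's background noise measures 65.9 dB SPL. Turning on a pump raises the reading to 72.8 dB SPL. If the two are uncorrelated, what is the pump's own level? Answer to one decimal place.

71.8 dB SPL

Remove the background by subtracting linear intensities:
L_src = 10·log₁₀(10^(72.8/10) − 10^(65.9/10)) = 10·log₁₀(15160000) = 71.8 dB SPL.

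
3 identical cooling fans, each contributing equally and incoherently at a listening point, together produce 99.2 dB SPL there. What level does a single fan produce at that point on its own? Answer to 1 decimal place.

94.4 dB SPL

3 equal incoherent sources add 10·log₁₀(3) = 4.77 dB over one source.
L_one = 99.2 − 4.77 = 94.4 dB SPL.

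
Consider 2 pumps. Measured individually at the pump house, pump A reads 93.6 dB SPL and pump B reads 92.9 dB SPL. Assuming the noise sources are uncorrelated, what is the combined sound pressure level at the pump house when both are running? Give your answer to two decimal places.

Incoherent sources sum as intensities:
L_total = 10·log₁₀(10^(93.6/10) + 10^(92.9/10)) = 10·log₁₀(4241000000) = 96.27 dB SPL.

96.27 dB SPL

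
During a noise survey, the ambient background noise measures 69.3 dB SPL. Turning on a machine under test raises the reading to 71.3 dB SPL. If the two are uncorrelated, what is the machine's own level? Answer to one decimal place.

67.0 dB SPL

Remove the background by subtracting linear intensities:
L_src = 10·log₁₀(10^(71.3/10) − 10^(69.3/10)) = 10·log₁₀(4978000) = 67.0 dB SPL.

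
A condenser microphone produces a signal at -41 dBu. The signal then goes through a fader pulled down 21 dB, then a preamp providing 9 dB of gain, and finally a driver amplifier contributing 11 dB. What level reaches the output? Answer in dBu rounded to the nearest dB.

-42 dBu

Gain stages sum in dB:
-41 − 21 + 9 + 11 = -42 dBu.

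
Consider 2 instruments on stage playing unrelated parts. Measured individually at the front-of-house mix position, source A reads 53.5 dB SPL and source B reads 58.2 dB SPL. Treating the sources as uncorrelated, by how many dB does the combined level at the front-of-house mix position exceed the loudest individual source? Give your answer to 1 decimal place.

1.3 dB

Add the sources as powers (linear), then convert back to dB:
L_total = 10·log₁₀(10^(53.5/10) + 10^(58.2/10)) = 59.47 dB SPL.
Excess over the loudest (58.2 dB): 59.47 − 58.2 = 1.3 dB.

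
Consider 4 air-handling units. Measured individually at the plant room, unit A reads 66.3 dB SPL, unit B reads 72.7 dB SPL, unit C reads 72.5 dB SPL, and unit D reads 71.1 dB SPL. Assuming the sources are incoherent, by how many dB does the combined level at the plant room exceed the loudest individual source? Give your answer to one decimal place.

Add the sources as powers (linear), then convert back to dB:
L_total = 10·log₁₀(10^(66.3/10) + 10^(72.7/10) + 10^(72.5/10) + 10^(71.1/10)) = 77.29 dB SPL.
Excess over the loudest (72.7 dB): 77.29 − 72.7 = 4.6 dB.

4.6 dB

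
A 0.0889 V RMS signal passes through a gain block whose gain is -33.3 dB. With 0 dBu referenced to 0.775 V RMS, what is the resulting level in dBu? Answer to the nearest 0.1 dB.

-52.1 dBu

Input level: 20·log₁₀(0.0889/0.775) = -18.81 dBu.
Output: -18.81 − 33.3 = -52.1 dBu.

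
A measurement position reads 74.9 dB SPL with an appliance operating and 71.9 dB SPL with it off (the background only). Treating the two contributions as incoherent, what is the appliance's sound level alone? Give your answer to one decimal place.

Background correction is a power subtraction:
L_src = 10·log₁₀(10^(74.9/10) − 10^(71.9/10)) = 10·log₁₀(15410000) = 71.9 dB SPL.

71.9 dB SPL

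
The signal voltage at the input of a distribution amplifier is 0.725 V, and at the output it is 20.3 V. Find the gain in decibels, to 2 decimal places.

For a voltage ratio, dB = 20·log₁₀(V₂/V₁).
20·log₁₀(20.3/0.725) = 20·log₁₀(28.00) = 28.94 dB.

28.94 dB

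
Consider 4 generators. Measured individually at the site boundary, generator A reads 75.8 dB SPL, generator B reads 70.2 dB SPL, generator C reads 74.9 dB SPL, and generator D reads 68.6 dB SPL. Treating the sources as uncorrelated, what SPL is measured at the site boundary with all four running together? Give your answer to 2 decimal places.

79.38 dB SPL

Uncorrelated sources add in intensity (power), not in dB.
L_total = 10·log₁₀(10^(75.8/10) + 10^(70.2/10) + 10^(74.9/10) + 10^(68.6/10)) = 10·log₁₀(86640000) = 79.38 dB SPL.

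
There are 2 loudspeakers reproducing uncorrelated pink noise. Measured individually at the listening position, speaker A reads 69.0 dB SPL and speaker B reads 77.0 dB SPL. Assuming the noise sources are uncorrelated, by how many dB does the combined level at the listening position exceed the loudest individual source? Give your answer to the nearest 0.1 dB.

0.6 dB

Uncorrelated sources add in intensity (power), not in dB.
L_total = 10·log₁₀(10^(69.0/10) + 10^(77.0/10)) = 77.64 dB SPL.
Excess over the loudest (77.0 dB): 77.64 − 77.0 = 0.6 dB.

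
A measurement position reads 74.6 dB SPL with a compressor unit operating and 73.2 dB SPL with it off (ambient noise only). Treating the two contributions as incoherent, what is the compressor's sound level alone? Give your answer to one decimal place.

Remove the background by subtracting linear intensities:
L_src = 10·log₁₀(10^(74.6/10) − 10^(73.2/10)) = 10·log₁₀(7947000) = 69.0 dB SPL.

69.0 dB SPL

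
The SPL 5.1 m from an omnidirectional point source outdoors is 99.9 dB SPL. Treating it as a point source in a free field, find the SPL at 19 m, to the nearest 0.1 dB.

Inverse-square spreading gives ΔL = −20·log₁₀(d₂/d₁).
ΔL = −20·log₁₀(19/5.1) = -11.42 dB, so L₂ = 99.9 + (-11.42) = 88.5 dB SPL.

88.5 dB SPL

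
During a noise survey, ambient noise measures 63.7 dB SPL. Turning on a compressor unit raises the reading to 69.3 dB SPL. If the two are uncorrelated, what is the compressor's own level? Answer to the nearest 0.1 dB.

Background correction is a power subtraction:
L_src = 10·log₁₀(10^(69.3/10) − 10^(63.7/10)) = 10·log₁₀(6167000) = 67.9 dB SPL.

67.9 dB SPL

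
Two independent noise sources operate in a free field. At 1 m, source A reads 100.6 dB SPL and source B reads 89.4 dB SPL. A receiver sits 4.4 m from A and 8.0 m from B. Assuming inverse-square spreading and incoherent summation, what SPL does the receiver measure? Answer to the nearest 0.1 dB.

At the listener: L_A = 100.6 − 20·log₁₀(4.4) = 87.73 dB; L_B = 89.4 − 20·log₁₀(8.0) = 71.34 dB.
Combined: 10·log₁₀(10^(87.73/10)+10^(71.34/10)) = 87.8 dB SPL.

87.8 dB SPL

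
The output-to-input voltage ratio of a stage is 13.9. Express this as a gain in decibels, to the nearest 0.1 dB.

22.9 dB

Voltage is an amplitude quantity, so gain = 20·log₁₀(V_out/V_in).
20·log₁₀(13.9) = 22.9 dB.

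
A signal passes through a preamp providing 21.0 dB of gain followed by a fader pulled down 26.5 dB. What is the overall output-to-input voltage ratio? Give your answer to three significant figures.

Net gain = 21.0 + (−26.5) = -5.5 dB.
Voltage ratio = 10^(-5.5/20) = 0.531.

0.531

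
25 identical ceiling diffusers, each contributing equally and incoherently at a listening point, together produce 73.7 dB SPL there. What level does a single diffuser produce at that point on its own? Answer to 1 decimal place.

59.7 dB SPL

25 equal incoherent sources add 10·log₁₀(25) = 13.98 dB over one source.
L_one = 73.7 − 13.98 = 59.7 dB SPL.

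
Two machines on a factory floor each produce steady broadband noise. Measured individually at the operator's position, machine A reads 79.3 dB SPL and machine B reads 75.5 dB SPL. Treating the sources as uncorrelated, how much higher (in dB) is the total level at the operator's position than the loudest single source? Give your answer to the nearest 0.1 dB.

Incoherent sources sum as intensities:
L_total = 10·log₁₀(10^(79.3/10) + 10^(75.5/10)) = 80.81 dB SPL.
Excess over the loudest (79.3 dB): 80.81 − 79.3 = 1.5 dB.

1.5 dB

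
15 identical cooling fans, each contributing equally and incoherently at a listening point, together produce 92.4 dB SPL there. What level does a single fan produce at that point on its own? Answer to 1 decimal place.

80.6 dB SPL

15 equal incoherent sources add 10·log₁₀(15) = 11.76 dB over one source.
L_one = 92.4 − 11.76 = 80.6 dB SPL.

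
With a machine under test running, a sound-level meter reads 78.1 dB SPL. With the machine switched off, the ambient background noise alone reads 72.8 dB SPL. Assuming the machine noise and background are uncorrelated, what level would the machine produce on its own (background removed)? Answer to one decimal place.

Subtract intensities: L_src = 10·log₁₀(10^(L_total/10) − 10^(L_bg/10)).
L_src = 10·log₁₀(10^(78.1/10) − 10^(72.8/10)) = 10·log₁₀(45510000) = 76.6 dB SPL.

76.6 dB SPL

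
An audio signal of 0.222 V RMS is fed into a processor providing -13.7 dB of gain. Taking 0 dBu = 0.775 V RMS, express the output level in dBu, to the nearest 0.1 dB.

-24.6 dBu

Input level: 20·log₁₀(0.222/0.775) = -10.86 dBu.
Output: -10.86 − 13.7 = -24.6 dBu.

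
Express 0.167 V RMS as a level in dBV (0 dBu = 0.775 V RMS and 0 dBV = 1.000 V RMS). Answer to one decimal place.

-15.5 dBV

dBV = 20·log₁₀(V / 1.000 V).
20·log₁₀(0.167/1.000) = -15.5 dBV.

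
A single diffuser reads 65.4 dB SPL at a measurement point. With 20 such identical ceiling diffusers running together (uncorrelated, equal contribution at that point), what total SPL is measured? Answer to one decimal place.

20 equal incoherent sources raise the level by 10·log₁₀(20) = 13.01 dB.
L_total = 65.4 + 13.01 = 78.4 dB SPL.

78.4 dB SPL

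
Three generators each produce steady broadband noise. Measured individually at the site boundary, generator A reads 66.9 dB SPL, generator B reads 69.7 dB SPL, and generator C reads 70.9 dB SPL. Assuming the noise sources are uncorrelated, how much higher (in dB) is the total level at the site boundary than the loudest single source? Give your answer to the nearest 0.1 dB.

3.3 dB

Add the sources as powers (linear), then convert back to dB:
L_total = 10·log₁₀(10^(66.9/10) + 10^(69.7/10) + 10^(70.9/10)) = 74.24 dB SPL.
Excess over the loudest (70.9 dB): 74.24 − 70.9 = 3.3 dB.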